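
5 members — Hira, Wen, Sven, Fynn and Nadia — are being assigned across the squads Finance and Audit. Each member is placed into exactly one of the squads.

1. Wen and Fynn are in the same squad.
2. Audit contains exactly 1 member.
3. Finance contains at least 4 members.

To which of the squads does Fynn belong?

Fynn: Finance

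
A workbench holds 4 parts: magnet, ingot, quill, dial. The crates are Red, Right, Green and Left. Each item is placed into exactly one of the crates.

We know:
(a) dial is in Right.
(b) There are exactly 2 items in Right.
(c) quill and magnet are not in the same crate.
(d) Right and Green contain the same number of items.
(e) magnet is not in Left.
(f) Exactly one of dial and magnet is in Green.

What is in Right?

Right = {dial, quill}

From (a): dial ∈ Right.
From (e): magnet ∉ Left.
(f) (exactly one): magnet ∈ Green.
(c): quill ∉ Green.
Suppose ingot ∈ Right: no assignment then satisfies all the clues, so ingot ∉ Right.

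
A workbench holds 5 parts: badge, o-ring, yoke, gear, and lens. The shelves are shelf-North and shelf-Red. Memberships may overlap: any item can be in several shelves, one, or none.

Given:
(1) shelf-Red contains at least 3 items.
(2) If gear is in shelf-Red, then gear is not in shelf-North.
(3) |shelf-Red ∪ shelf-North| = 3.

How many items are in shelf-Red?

3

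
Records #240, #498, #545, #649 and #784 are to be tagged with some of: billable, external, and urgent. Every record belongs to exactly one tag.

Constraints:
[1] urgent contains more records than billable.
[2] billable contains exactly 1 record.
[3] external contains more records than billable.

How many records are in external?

2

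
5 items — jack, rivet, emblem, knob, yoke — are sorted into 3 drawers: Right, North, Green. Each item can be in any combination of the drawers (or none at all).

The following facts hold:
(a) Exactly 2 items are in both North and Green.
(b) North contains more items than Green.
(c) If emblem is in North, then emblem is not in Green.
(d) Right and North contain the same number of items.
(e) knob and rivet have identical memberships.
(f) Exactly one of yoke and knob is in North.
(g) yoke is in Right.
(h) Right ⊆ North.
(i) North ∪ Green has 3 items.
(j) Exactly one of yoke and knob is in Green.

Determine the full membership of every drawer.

Right = {emblem, jack, yoke}; North = {emblem, jack, yoke}; Green = {jack, yoke}

From (g): yoke ∈ Right.
(h) with yoke ∈ Right: yoke ∈ North.
(f) (exactly one): knob ∉ North.
(h) contrapositive: knob ∉ Right.
(e): rivet matches knob: rivet ∉ Right.
(e): rivet matches knob: rivet ∉ North.
Suppose jack ∉ Right: no assignment then satisfies all the clues, so jack ∈ Right.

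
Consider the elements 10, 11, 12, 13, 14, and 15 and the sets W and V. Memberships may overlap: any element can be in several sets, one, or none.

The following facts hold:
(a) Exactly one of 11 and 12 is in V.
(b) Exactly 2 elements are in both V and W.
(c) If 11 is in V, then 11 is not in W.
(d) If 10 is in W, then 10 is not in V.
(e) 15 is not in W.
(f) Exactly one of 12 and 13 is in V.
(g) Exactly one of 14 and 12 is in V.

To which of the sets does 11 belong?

11: V

From (e): 15 ∉ W.
Suppose 11 ∈ W: no assignment then satisfies all the clues, so 11 ∉ W.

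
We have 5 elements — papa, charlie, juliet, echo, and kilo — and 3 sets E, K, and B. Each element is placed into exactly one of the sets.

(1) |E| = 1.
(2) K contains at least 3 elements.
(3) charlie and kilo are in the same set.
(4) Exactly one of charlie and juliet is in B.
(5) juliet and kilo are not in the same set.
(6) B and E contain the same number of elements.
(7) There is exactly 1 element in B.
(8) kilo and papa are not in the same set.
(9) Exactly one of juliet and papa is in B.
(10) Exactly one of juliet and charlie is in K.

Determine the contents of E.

E = {papa}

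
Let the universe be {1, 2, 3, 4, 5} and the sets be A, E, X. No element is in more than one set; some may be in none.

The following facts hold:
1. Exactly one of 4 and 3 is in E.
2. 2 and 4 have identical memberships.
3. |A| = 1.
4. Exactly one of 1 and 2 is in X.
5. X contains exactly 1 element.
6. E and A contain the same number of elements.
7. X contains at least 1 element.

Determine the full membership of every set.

A = {5}; E = {3}; X = {1}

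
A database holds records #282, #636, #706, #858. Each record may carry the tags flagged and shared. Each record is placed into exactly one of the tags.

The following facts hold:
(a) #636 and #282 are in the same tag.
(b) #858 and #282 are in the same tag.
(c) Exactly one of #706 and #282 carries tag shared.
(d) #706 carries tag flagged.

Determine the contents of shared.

shared = {#282, #636, #858}

From (d): #706 ∈ flagged.
(c) (exactly one): #282 ∈ shared.
(a): #636 matches #282: #636 ∉ flagged.
(a): #636 matches #282: #636 ∈ shared.
(b): #858 matches #282: #858 ∉ flagged.
(b): #858 matches #282: #858 ∈ shared.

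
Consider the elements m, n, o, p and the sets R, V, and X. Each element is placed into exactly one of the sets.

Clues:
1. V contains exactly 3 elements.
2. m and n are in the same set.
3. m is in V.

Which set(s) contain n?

n: V

From (3): m ∈ V.
(2): n matches m: n ∉ R.
(2): n matches m: n ∈ V.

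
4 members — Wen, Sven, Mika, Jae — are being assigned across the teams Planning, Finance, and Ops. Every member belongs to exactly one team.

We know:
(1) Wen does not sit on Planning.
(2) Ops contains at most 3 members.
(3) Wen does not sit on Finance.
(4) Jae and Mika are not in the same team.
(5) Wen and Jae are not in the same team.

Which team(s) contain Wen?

Wen: Ops

From (1): Wen ∉ Planning.
From (3): Wen ∉ Finance.
Only one team left: Wen ∈ Ops.
(5): Jae ∉ Ops.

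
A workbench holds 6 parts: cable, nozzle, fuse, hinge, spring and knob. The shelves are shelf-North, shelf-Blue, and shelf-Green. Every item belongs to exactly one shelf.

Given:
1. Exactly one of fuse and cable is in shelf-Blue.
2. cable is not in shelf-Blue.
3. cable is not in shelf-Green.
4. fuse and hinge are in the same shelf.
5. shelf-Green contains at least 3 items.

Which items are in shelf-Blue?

From (2): cable ∉ shelf-Blue.
From (3): cable ∉ shelf-Green.
(1) (exactly one): fuse ∈ shelf-Blue.
(4): hinge matches fuse: hinge ∉ shelf-North.
(4): hinge matches fuse: hinge ∈ shelf-Blue.
(5): only 3 candidates remain for shelf-Green, so all are in.
Only one shelf left: cable ∈ shelf-North.

shelf-Blue = {fuse, hinge}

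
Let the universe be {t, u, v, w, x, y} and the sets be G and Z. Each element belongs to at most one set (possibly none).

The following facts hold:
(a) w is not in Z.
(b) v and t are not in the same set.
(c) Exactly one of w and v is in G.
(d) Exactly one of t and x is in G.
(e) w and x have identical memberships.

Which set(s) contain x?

From (a): w ∉ Z.
(e): x matches w: x ∉ Z.
Suppose x ∉ G: no assignment then satisfies all the clues, so x ∈ G.

x: G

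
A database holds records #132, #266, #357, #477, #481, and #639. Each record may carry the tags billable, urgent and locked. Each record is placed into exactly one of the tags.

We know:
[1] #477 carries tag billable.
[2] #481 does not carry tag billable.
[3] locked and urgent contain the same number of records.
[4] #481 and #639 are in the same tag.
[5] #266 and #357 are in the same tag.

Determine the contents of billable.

From (1): #477 ∈ billable.
From (2): #481 ∉ billable.
(4): #639 matches #481: #639 ∉ billable.
Suppose #132 ∉ billable: no assignment then satisfies all the clues, so #132 ∈ billable.

billable = {#132, #477}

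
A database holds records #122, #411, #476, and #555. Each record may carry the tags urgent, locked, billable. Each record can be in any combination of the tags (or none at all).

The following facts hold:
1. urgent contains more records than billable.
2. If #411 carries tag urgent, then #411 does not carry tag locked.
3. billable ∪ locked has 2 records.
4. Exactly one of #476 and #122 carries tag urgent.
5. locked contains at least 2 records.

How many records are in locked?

2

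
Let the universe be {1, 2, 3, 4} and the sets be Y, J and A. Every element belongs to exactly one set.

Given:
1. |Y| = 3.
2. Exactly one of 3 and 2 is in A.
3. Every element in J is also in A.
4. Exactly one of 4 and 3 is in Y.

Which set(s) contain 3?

3: A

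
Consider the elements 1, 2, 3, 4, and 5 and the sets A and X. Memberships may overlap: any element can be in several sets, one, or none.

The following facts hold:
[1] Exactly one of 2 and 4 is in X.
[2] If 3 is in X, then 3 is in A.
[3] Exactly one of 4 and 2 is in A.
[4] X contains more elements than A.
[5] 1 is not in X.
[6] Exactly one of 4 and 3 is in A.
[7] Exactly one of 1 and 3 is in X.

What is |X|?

From (5): 1 ∉ X.
(7) (exactly one): 3 ∈ X.
(2): 3 ∈ A.
(6) (exactly one): 4 ∉ A.
(3) (exactly one): 2 ∈ A.
Suppose 1 ∈ A: no assignment then satisfies all the clues, so 1 ∉ A.

3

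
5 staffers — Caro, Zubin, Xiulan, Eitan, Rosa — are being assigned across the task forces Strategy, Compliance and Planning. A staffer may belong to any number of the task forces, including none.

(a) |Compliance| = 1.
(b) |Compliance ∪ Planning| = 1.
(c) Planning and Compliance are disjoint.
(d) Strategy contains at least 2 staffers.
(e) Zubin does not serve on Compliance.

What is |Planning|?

0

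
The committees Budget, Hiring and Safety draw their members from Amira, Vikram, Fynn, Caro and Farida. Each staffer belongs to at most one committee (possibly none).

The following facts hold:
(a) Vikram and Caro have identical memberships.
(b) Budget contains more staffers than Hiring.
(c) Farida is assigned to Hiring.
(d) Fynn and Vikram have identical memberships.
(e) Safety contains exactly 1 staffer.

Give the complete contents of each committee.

Budget = {Caro, Fynn, Vikram}; Hiring = {Farida}; Safety = {Amira}

From (c): Farida ∈ Hiring.
Suppose Amira ∈ Budget: no assignment then satisfies all the clues, so Amira ∉ Budget.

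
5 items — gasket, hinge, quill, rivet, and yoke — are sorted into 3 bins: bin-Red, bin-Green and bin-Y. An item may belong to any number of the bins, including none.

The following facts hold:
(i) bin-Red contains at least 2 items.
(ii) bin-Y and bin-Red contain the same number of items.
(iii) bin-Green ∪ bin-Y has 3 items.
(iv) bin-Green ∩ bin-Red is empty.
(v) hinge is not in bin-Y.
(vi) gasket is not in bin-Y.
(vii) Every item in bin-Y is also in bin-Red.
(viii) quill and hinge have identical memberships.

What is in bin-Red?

bin-Red = {rivet, yoke}

From (v): hinge ∉ bin-Y.
From (vi): gasket ∉ bin-Y.
(viii): quill matches hinge: quill ∉ bin-Y.
Suppose gasket ∈ bin-Red: no assignment then satisfies all the clues, so gasket ∉ bin-Red.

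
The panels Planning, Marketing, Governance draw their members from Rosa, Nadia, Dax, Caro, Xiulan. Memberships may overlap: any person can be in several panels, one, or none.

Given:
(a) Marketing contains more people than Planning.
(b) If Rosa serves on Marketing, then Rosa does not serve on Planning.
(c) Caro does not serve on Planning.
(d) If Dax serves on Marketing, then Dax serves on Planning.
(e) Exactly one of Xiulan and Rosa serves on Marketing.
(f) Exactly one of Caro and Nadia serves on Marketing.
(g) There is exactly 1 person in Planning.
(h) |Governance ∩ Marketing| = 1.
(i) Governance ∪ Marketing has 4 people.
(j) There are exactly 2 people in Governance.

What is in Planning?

From (c): Caro ∉ Planning.
Suppose Rosa ∈ Planning: no assignment then satisfies all the clues, so Rosa ∉ Planning.

Planning = {Dax}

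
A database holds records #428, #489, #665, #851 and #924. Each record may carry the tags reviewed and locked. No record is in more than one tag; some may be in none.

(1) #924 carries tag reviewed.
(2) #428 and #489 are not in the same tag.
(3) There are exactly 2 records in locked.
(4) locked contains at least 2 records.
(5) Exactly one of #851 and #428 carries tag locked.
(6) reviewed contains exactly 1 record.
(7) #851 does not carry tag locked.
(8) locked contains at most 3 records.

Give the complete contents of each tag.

From (1): #924 ∈ reviewed.
From (7): #851 ∉ locked.
(5) (exactly one): #428 ∈ locked.
(6): reviewed already has 1, so the rest are out.
(2): #489 ∉ locked.
(3): only 2 candidates remain for locked, so all are in.

reviewed = {#924}; locked = {#428, #665}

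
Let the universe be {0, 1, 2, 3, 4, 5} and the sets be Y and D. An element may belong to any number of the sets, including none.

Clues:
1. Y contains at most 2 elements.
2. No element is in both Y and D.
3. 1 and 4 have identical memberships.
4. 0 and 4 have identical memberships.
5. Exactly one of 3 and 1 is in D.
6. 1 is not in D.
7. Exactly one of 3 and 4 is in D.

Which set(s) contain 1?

1: none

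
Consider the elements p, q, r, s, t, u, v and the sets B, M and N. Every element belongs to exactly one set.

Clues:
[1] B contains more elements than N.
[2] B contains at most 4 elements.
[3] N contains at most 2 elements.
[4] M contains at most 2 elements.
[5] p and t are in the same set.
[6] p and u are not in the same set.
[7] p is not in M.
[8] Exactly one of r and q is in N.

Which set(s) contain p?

p: B

From (7): p ∉ M.
(5): t matches p: t ∉ M.
Suppose p ∉ B: no assignment then satisfies all the clues, so p ∈ B.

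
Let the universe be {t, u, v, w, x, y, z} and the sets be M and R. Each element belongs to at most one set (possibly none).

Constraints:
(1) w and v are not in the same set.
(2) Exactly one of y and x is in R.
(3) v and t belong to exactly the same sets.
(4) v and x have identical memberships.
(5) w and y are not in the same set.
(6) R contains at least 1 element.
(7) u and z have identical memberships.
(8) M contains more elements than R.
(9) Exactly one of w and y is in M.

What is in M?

M = {u, w, z}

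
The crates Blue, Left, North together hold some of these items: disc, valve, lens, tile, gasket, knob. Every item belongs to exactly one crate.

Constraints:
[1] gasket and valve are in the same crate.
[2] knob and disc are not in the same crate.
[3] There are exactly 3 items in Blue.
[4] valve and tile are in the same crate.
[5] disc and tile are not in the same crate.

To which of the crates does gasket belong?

gasket: Blue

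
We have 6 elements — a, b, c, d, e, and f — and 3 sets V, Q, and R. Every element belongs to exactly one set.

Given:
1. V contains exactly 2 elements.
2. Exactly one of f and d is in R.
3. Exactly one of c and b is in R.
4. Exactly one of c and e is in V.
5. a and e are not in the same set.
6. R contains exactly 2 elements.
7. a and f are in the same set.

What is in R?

R = {c, d}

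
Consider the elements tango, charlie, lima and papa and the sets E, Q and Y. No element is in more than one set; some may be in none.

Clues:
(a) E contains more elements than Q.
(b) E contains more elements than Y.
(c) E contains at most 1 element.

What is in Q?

Q = {}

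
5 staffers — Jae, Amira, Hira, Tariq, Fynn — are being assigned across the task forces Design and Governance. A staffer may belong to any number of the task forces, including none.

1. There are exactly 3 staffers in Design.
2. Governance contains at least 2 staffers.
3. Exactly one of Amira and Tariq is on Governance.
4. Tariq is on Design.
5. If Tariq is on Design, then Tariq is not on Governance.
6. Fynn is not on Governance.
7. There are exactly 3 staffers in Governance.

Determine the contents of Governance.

Governance = {Amira, Hira, Jae}

From (4): Tariq ∈ Design.
From (6): Fynn ∉ Governance.
(5): Tariq ∉ Governance.
(7): only 3 candidates remain for Governance, so all are in.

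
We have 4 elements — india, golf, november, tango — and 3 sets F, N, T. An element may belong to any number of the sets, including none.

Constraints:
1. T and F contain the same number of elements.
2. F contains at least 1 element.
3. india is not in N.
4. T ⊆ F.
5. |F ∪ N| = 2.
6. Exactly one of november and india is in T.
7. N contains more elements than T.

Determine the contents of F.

F = {november}

From (3): india ∉ N.
Suppose india ∈ F: no assignment then satisfies all the clues, so india ∉ F.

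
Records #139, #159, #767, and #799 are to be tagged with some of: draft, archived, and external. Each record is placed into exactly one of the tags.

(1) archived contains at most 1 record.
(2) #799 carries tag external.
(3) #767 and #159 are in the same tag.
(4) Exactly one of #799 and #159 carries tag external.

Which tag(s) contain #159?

From (2): #799 ∈ external.
(4) (exactly one): #159 ∉ external.
(3): #767 matches #159: #767 ∉ external.
Suppose #159 ∉ draft: no assignment then satisfies all the clues, so #159 ∈ draft.

#159: draft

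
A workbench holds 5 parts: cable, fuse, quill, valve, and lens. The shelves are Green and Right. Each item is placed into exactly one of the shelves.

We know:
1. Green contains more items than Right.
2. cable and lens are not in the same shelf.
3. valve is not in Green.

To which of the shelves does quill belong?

From (3): valve ∉ Green.
Only one shelf left: valve ∈ Right.
Suppose quill ∉ Green: no assignment then satisfies all the clues, so quill ∈ Green.

quill: Green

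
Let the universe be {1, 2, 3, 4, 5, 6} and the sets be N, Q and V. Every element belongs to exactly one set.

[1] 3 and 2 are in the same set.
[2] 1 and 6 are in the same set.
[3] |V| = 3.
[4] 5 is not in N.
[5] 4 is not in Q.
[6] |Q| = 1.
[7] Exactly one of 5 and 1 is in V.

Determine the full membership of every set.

N = {2, 3}; Q = {5}; V = {1, 4, 6}

From (4): 5 ∉ N.
From (5): 4 ∉ Q.
Suppose 1 ∈ N: no assignment then satisfies all the clues, so 1 ∉ N.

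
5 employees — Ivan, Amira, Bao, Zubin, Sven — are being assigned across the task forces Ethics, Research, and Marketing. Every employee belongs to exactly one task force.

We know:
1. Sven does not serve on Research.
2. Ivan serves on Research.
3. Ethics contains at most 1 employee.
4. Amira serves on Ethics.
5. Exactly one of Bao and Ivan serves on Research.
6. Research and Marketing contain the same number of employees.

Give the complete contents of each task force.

From (1): Sven ∉ Research.
From (2): Ivan ∈ Research.
From (4): Amira ∈ Ethics.
(3): Ethics already has 1, so the rest are out.
(5) (exactly one): Bao ∉ Research.
Only one task force left: Bao ∈ Marketing.
Only one task force left: Sven ∈ Marketing.
Suppose Zubin ∉ Research: no assignment then satisfies all the clues, so Zubin ∈ Research.

Ethics = {Amira}; Research = {Ivan, Zubin}; Marketing = {Bao, Sven}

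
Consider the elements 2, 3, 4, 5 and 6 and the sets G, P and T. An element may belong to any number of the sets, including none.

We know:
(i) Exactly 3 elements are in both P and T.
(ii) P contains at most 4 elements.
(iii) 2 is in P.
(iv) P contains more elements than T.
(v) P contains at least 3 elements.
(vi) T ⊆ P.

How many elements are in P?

4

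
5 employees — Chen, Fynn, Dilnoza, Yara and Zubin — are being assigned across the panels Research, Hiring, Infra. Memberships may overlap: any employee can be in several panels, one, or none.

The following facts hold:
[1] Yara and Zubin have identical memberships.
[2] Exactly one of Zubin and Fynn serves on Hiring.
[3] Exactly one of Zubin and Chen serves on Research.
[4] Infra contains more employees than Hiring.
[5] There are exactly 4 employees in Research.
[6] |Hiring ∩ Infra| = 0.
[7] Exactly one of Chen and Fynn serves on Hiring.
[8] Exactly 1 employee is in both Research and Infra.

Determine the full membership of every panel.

Research = {Dilnoza, Fynn, Yara, Zubin}; Hiring = {Fynn}; Infra = {Chen, Dilnoza}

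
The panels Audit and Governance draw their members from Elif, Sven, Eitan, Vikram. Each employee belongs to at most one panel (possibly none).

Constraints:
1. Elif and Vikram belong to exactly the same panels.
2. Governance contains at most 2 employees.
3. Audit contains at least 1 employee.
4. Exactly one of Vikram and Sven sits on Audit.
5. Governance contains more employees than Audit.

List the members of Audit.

Audit = {Sven}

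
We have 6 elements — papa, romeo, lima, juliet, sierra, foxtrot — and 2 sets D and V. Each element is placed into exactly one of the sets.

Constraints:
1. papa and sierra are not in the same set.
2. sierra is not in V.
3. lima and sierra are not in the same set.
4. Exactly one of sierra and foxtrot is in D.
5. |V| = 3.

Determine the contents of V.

From (2): sierra ∉ V.
Only one set left: sierra ∈ D.
(1): papa ∉ D.
(3): lima ∉ D.
(4) (exactly one): foxtrot ∉ D.
Only one set left: papa ∈ V.
Only one set left: lima ∈ V.
Only one set left: foxtrot ∈ V.
(5): V already has 3, so the rest are out.
Only one set left: romeo ∈ D.
Only one set left: juliet ∈ D.

V = {foxtrot, lima, papa}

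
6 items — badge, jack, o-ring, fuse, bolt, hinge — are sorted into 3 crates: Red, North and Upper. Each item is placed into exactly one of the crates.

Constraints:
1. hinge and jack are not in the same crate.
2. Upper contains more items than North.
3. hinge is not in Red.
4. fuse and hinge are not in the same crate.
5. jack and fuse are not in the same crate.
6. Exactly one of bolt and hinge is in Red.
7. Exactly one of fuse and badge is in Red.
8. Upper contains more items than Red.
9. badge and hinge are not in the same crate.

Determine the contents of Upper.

Upper = {badge, jack, o-ring}

From (3): hinge ∉ Red.
(6) (exactly one): bolt ∈ Red.
Suppose badge ∉ Upper: no assignment then satisfies all the clues, so badge ∈ Upper.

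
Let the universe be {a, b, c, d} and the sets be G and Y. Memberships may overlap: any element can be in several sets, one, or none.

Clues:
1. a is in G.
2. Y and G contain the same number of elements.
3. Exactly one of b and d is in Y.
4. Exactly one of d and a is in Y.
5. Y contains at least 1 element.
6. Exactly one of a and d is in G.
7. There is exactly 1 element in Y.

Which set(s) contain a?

a: G

From (1): a ∈ G.
(6) (exactly one): d ∉ G.
Suppose a ∈ Y: no assignment then satisfies all the clues, so a ∉ Y.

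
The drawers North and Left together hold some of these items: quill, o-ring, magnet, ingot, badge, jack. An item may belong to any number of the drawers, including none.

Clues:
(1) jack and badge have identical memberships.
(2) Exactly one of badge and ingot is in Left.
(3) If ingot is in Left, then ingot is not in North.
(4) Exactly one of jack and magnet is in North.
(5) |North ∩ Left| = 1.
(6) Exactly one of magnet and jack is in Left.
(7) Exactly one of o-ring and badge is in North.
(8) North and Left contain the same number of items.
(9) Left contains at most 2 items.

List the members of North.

North = {magnet, o-ring}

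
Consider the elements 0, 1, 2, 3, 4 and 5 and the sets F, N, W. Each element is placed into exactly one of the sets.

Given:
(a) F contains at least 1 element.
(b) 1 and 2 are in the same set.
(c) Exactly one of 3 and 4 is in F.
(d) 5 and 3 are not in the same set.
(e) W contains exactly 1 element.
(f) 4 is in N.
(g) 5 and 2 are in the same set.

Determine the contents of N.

N = {1, 2, 4, 5}

From (f): 4 ∈ N.
(c) (exactly one): 3 ∈ F.
(d): 5 ∉ F.
(g): 2 matches 5: 2 ∉ F.
(b): 1 matches 2: 1 ∉ F.
Suppose 0 ∈ N: no assignment then satisfies all the clues, so 0 ∉ N.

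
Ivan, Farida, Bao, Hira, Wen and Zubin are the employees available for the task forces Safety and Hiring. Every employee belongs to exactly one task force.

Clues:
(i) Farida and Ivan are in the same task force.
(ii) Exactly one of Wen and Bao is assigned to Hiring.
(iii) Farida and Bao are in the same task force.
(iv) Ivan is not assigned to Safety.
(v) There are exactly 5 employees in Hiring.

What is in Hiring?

From (iv): Ivan ∉ Safety.
(i): Farida matches Ivan: Farida ∉ Safety.
(iii): Bao matches Farida: Bao ∉ Safety.
Only one task force left: Ivan ∈ Hiring.
Only one task force left: Farida ∈ Hiring.
Only one task force left: Bao ∈ Hiring.
(ii) (exactly one): Wen ∉ Hiring.
(v): only 5 candidates remain for Hiring, so all are in.
Only one task force left: Wen ∈ Safety.

Hiring = {Bao, Farida, Hira, Ivan, Zubin}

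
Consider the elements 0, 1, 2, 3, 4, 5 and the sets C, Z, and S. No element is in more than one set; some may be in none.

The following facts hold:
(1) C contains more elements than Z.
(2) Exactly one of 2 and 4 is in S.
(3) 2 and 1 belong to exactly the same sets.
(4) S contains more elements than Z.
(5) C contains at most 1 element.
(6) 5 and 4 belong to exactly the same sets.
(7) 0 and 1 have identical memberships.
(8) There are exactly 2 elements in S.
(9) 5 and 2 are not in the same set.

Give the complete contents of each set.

C = {3}; Z = {}; S = {4, 5}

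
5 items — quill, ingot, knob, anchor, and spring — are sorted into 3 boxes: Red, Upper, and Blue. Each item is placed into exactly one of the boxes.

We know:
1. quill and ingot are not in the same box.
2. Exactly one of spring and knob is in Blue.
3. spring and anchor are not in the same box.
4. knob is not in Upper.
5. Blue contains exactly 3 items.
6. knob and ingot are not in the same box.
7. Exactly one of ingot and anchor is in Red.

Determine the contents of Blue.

From (4): knob ∉ Upper.
Suppose quill ∉ Blue: no assignment then satisfies all the clues, so quill ∈ Blue.

Blue = {anchor, knob, quill}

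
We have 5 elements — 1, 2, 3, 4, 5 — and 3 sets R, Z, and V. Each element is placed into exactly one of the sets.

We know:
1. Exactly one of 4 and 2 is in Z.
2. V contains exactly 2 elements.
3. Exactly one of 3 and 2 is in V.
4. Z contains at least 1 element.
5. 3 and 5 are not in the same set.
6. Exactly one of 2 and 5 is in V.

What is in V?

V = {1, 2}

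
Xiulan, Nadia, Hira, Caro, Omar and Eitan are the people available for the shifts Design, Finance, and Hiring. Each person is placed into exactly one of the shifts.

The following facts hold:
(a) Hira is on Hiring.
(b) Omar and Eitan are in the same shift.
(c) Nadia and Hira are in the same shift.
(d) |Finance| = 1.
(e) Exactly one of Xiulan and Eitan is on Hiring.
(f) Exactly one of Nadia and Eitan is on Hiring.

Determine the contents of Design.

Design = {Eitan, Omar}

From (a): Hira ∈ Hiring.
(c): Nadia matches Hira: Nadia ∉ Design.
(c): Nadia matches Hira: Nadia ∉ Finance.
(c): Nadia matches Hira: Nadia ∈ Hiring.
(f) (exactly one): Eitan ∉ Hiring.
(b): Omar matches Eitan: Omar ∉ Hiring.
(e) (exactly one): Xiulan ∈ Hiring.
Suppose Caro ∈ Design: no assignment then satisfies all the clues, so Caro ∉ Design.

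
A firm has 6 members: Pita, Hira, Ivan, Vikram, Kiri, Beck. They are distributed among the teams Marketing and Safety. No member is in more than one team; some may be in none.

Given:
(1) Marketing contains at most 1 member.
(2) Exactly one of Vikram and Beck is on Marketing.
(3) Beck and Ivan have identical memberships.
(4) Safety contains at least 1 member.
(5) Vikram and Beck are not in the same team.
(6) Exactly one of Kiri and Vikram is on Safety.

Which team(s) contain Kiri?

Kiri: Safety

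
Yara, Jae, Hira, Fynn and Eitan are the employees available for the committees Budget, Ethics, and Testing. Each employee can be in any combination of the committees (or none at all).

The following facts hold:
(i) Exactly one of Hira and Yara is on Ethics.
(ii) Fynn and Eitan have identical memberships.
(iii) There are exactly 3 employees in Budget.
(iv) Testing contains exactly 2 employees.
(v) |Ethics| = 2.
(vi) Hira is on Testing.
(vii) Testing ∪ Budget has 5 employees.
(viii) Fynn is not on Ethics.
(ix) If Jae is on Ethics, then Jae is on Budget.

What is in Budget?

Budget = {Eitan, Fynn, Jae}

From (vi): Hira ∈ Testing.
From (viii): Fynn ∉ Ethics.
(ii): Eitan matches Fynn: Eitan ∉ Ethics.
Suppose Yara ∈ Budget: no assignment then satisfies all the clues, so Yara ∉ Budget.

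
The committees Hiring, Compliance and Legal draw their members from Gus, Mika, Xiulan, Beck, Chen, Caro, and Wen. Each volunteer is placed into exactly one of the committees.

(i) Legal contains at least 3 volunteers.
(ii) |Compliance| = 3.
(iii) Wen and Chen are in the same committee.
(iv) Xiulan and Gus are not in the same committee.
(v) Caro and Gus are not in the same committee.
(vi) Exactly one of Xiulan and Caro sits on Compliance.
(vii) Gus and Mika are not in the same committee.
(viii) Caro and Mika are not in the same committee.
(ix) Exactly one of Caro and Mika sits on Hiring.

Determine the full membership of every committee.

Hiring = {Caro}; Compliance = {Beck, Mika, Xiulan}; Legal = {Chen, Gus, Wen}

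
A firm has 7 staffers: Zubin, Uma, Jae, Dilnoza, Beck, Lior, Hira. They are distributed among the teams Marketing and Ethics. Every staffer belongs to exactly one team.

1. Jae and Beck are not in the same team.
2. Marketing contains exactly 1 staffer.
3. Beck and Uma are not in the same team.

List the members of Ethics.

Ethics = {Dilnoza, Hira, Jae, Lior, Uma, Zubin}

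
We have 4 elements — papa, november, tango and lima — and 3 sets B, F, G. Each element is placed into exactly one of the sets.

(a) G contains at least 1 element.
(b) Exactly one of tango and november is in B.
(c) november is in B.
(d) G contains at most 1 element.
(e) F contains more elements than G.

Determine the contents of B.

B = {november}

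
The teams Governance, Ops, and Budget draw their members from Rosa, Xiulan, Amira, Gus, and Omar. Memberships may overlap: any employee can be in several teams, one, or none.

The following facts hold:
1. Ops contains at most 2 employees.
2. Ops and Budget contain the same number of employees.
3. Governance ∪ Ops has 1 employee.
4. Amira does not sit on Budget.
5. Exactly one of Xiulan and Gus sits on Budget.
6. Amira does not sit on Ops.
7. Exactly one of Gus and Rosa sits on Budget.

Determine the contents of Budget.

Budget = {Gus}

From (4): Amira ∉ Budget.
From (6): Amira ∉ Ops.
Suppose Rosa ∈ Budget: no assignment then satisfies all the clues, so Rosa ∉ Budget.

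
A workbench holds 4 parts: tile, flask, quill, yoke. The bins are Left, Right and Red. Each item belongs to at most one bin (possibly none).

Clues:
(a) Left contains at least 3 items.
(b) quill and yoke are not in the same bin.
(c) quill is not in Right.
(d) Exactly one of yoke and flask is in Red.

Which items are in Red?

From (c): quill ∉ Right.
Suppose tile ∈ Red: no assignment then satisfies all the clues, so tile ∉ Red.

Red = {yoke}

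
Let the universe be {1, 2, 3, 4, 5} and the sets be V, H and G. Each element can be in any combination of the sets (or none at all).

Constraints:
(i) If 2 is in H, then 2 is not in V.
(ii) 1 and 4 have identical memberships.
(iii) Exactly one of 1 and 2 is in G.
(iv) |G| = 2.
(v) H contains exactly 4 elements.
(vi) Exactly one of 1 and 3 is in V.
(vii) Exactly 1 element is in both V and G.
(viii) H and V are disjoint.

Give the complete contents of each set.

V = {3}; H = {1, 2, 4, 5}; G = {2, 3}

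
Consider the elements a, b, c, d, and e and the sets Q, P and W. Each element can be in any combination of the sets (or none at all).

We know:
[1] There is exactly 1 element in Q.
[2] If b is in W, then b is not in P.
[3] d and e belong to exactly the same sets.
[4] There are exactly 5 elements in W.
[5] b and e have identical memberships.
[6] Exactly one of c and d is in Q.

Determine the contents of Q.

Q = {c}

(4): only 5 candidates remain for W, so all are in.
(2): b ∉ P.
(5): e matches b: e ∉ P.
(3): d matches e: d ∉ P.
Suppose a ∈ Q: no assignment then satisfies all the clues, so a ∉ Q.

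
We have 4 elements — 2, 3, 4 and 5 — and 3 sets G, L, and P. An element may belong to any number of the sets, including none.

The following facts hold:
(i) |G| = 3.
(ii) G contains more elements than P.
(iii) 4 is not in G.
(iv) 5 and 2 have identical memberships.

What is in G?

G = {2, 3, 5}

From (iii): 4 ∉ G.
(i): only 3 candidates remain for G, so all are in.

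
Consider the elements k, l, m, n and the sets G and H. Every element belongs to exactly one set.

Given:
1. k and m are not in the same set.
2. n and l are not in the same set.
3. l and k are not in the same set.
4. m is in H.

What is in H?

From (4): m ∈ H.
(1): k ∉ H.
Only one set left: k ∈ G.
(3): l ∉ G.
Only one set left: l ∈ H.
(2): n ∉ H.
Only one set left: n ∈ G.

H = {l, m}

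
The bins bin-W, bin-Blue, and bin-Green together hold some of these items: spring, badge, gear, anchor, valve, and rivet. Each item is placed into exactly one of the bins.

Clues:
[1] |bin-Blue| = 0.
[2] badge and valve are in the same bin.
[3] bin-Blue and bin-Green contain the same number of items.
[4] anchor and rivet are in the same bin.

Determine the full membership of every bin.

bin-W = {anchor, badge, gear, rivet, spring, valve}; bin-Blue = {}; bin-Green = {}

(1): bin-Blue already has 0, so the rest are out.
Suppose spring ∉ bin-W: no assignment then satisfies all the clues, so spring ∈ bin-W.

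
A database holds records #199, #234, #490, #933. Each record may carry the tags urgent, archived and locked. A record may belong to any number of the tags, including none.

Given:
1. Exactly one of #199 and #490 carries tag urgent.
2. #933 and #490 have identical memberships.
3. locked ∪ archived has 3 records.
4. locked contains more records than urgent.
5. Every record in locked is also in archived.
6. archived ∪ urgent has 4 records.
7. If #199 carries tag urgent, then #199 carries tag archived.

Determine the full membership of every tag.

urgent = {#199, #234}; archived = {#199, #490, #933}; locked = {#199, #490, #933}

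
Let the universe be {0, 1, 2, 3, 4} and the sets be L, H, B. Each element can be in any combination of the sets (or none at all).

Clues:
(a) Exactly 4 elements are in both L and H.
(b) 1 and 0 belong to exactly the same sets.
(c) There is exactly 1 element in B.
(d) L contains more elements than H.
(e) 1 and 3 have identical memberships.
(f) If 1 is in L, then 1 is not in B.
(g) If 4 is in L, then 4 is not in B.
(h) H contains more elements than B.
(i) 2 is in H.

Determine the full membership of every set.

L = {0, 1, 2, 3, 4}; H = {0, 1, 2, 3}; B = {2}

From (i): 2 ∈ H.
Suppose 0 ∉ L: no assignment then satisfies all the clues, so 0 ∈ L.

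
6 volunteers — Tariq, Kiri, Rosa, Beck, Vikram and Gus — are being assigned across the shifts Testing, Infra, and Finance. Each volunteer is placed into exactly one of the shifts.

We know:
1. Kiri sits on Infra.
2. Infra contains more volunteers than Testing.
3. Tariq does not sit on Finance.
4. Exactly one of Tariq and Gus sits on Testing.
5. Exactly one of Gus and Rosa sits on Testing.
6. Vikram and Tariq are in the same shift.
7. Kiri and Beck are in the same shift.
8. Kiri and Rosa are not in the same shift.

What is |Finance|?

1

From (1): Kiri ∈ Infra.
From (3): Tariq ∉ Finance.
(6): Vikram matches Tariq: Vikram ∉ Finance.
(7): Beck matches Kiri: Beck ∉ Testing.
(7): Beck matches Kiri: Beck ∈ Infra.
(8): Rosa ∉ Infra.
Suppose Tariq ∈ Testing: no assignment then satisfies all the clues, so Tariq ∉ Testing.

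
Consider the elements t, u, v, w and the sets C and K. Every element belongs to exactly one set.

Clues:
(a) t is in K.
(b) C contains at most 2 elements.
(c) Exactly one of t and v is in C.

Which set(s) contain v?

v: C

From (a): t ∈ K.
(c) (exactly one): v ∈ C.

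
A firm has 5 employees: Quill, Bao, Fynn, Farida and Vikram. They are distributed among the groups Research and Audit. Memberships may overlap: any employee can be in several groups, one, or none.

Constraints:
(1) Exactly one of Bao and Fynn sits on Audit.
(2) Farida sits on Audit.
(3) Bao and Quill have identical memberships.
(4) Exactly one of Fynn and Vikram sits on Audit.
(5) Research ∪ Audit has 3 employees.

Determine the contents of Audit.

Audit = {Farida, Fynn}

From (2): Farida ∈ Audit.
Suppose Quill ∈ Audit: no assignment then satisfies all the clues, so Quill ∉ Audit.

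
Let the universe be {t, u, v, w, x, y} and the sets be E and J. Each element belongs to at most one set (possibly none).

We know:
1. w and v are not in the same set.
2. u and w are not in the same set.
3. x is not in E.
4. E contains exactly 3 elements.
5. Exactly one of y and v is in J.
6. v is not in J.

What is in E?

E = {t, u, v}

From (3): x ∉ E.
From (6): v ∉ J.
(5) (exactly one): y ∈ J.
Suppose t ∉ E: no assignment then satisfies all the clues, so t ∈ E.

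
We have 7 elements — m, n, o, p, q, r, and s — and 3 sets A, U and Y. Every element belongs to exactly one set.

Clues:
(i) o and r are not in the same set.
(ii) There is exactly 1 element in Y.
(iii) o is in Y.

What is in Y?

From (iii): o ∈ Y.
(i): r ∉ Y.
(ii): Y already has 1, so the rest are out.

Y = {o}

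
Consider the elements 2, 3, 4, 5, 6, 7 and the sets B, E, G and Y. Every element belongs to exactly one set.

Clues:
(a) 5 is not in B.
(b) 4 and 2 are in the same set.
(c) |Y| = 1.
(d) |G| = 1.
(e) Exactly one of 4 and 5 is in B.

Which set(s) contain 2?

2: B

From (a): 5 ∉ B.
(e) (exactly one): 4 ∈ B.
(b): 2 matches 4: 2 ∈ B.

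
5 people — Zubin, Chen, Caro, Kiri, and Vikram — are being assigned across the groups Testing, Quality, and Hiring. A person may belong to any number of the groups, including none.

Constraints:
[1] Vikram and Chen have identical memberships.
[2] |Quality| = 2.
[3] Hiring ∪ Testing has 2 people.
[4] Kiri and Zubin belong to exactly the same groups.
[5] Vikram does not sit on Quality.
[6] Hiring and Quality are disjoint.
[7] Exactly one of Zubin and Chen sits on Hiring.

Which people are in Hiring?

Hiring = {Chen, Vikram}

From (5): Vikram ∉ Quality.
(1): Chen matches Vikram: Chen ∉ Quality.
Suppose Zubin ∈ Hiring: no assignment then satisfies all the clues, so Zubin ∉ Hiring.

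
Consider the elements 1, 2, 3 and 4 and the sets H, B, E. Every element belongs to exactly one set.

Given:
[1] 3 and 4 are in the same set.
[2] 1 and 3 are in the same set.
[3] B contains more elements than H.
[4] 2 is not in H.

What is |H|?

0

From (4): 2 ∉ H.
Suppose 1 ∈ H: no assignment then satisfies all the clues, so 1 ∉ H.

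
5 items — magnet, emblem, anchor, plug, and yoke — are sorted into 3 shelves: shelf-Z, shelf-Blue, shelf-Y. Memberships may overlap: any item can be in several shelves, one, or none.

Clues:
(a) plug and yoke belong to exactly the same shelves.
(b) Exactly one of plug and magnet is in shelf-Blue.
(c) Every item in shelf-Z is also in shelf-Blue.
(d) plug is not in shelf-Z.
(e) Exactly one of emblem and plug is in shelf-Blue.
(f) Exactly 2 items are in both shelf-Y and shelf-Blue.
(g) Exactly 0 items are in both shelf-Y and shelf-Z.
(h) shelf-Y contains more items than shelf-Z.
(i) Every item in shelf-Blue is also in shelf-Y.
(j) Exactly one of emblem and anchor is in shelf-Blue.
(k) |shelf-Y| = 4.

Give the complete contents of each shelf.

shelf-Z = {}; shelf-Blue = {emblem, magnet}; shelf-Y = {emblem, magnet, plug, yoke}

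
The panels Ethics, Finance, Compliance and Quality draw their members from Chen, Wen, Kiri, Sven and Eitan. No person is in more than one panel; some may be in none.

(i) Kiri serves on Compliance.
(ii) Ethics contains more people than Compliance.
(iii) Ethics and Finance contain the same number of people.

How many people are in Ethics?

2

From (i): Kiri ∈ Compliance.
Suppose Chen ∈ Compliance: no assignment then satisfies all the clues, so Chen ∉ Compliance.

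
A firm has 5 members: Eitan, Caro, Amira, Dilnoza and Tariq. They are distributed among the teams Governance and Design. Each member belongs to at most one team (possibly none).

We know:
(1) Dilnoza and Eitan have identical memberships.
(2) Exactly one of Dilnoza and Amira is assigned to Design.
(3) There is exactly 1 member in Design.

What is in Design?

Design = {Amira}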